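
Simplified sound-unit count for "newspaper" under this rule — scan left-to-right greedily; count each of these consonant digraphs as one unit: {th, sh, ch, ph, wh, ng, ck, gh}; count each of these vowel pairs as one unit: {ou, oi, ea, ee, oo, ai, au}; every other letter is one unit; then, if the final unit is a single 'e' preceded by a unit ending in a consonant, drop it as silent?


Word: "newspaper" (9 letters)
Left-to-right scan:
  1. 'n' (letter)
  2. 'e' (letter)
  3. 'w' (letter)
  4. 's' (letter)
  5. 'p' (letter)
  6. 'a' (letter)
  7. 'p' (letter)
  8. 'e' (letter)
  9. 'r' (letter)
Units from scan: 9
Sound units = 9 units


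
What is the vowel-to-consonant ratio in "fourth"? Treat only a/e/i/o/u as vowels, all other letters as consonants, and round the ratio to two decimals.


Word: "fourth"
Vowels (a,e,i,o,u): 2
Consonants: 4
Ratio = 2/4
= 0.50


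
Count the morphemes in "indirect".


Word: "indirect"
Morphemes: in- / direct
Each morpheme carries meaning
= 2 morphemes


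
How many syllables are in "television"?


Word: "television"
Syllable breakdown: tel / e / vi / sion
Counting: 4 parts
= 4 syllables


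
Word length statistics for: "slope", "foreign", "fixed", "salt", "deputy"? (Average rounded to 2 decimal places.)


Lengths: "slope"=5, "foreign"=7, "fixed"=5, "salt"=4, "deputy"=6
Sum = 27, Count = 5
Average = 27/5 = 5.40
= avg=5.40, min=4, max=7


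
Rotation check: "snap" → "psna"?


Word: "snap", Candidate: "psna"
Method: check if candidate is substring of word+word
"snapsnap" contains "psna"? Yes
Is rotation = Yes


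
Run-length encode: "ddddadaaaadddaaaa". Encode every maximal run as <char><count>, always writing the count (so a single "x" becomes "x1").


String: "ddddadaaaadddaaaa"
Scanning for consecutive runs:
  'd' x 4
  'a' x 1
  'd' x 1
  'a' x 4
  'd' x 3
  'a' x 4
RLE = "d4a1d1a4d3a4"


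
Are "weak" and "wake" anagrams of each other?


Word 1: "weak" → sorted: aekw
Word 2: "wake" → sorted: aekw
Same letters? aekw == aekw
Anagram = Yes


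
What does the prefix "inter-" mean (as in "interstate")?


Prefix: inter-
As in: interstate -> inter- + state
Meaning = between


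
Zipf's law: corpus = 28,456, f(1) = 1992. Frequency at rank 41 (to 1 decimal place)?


Zipf's law: f(r) = f(1) / r
f(1) = 1992
f(41) = 1992 / 41
= 48.6 occurrences


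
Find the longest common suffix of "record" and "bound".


Word 1: "record"
Word 2: "bound"
Comparing from end:
  Pos -1: 'd' == 'd'
  Pos -2: 'r' != 'n' (stop)
LCS = "d" (length 1)


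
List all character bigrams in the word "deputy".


Word: "deputy" (length 6)
Number of bigrams = 6 - 2 + 1 = 5
  Position 0: "de"
  Position 1: "ep"
  Position 2: "pu"
  Position 3: "ut"
  Position 4: "ty"
Bigrams = "de", "ep", "pu", "ut", "ty"


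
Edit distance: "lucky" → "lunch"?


Word 1: "lucky" (length 5)
Word 2: "lunch" (length 5)
One optimal edit sequence (insert/delete/substitute each cost 1):
  1. keep 'l'
  2. keep 'u'
  3. substitute 'c' -> 'n'  (+1)
  4. substitute 'k' -> 'c'  (+1)
  5. substitute 'y' -> 'h'  (+1)
Total edit operations: 3
Edit distance = 3


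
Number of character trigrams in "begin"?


Word: "begin" (length 5)
Number of 3-grams = length - 3 + 1 = 5 - 3 + 1
= 3


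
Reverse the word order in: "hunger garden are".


Original: "hunger garden are"
Words (1..n): hunger | garden | are
Reversed (n..1): are | garden | hunger
Result = "are garden hunger"


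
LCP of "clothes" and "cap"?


Word 1: "clothes"
Word 2: "cap"
Comparing from start:
  Pos 0: 'c' == 'c'
  Pos 1: 'l' != 'a' (stop)
LCP = "c" (length 1)


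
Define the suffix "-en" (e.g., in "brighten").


Suffix: -en
As in: brighten -> bright + -en
Meaning = to make / become


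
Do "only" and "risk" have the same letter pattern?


Pattern of "only": [0, 1, 2, 3]
Pattern of "risk": [0, 1, 2, 3]
Patterns match
Same pattern = Yes


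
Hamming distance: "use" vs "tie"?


Comparing character by character (same length = 3):
  Pos 0: 'u' vs 't' !=
  Pos 1: 's' vs 'i' !=
  Pos 2: 'e' vs 'e' =
Hamming distance = 2


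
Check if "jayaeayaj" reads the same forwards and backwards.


Word: "jayaeayaj"
Reversed: "jayaeayaj"
Forward == Backward? jayaeayaj == jayaeayaj
Palindrome = Yes


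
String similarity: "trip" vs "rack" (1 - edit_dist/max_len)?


Word 1: "trip" (length 4)
Word 2: "rack" (length 4)
One optimal edit sequence:
  1. substitute 't' -> 'r'  (+1)
  2. substitute 'r' -> 'a'  (+1)
  3. substitute 'i' -> 'c'  (+1)
  4. substitute 'p' -> 'k'  (+1)
Edit distance = 4
Max length = max(4, 4) = 4
Similarity = 1 - 4/4
= 0.0000


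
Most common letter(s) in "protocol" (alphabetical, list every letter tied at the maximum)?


Word: "protocol"
Letter counts:
  'c': 1
  'l': 1
  'o': 3
  'p': 1
  'r': 1
  't': 1
Maximum count = 3
Most frequent = 'o' (3 times each)


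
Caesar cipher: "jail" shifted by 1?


Word: "jail"
Shift: 1
Each letter → (letter + shift) mod 26:
  'j' (9) + 1 = 10 → 'k'
  'a' (0) + 1 = 1 → 'b'
  'i' (8) + 1 = 9 → 'j'
  'l' (11) + 1 = 12 → 'm'
Result = "kbjm"


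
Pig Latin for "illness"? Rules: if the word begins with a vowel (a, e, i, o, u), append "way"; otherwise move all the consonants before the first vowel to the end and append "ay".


Word: "illness"
Starts with vowel → add 'way'
Pig Latin = "illnessway"


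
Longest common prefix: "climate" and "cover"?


Word 1: "climate"
Word 2: "cover"
Comparing from start:
  Pos 0: 'c' == 'c'
  Pos 1: 'l' != 'o' (stop)
LCP = "c" (length 1)


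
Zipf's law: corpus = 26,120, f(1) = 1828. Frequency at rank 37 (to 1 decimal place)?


Zipf's law: f(r) = f(1) / r
f(1) = 1828
f(37) = 1828 / 37
= 49.4 occurrences


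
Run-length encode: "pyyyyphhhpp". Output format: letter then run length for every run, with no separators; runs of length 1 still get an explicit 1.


String: "pyyyyphhhpp"
Scanning for consecutive runs:
  'p' x 1
  'y' x 4
  'p' x 1
  'h' x 3
  'p' x 2
RLE = "p1y4p1h3p2"


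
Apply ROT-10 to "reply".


Word: "reply"
Shift: 10
Each letter → (letter + shift) mod 26:
  'r' (17) + 10 = 1 → 'b'
  'e' (4) + 10 = 14 → 'o'
  'p' (15) + 10 = 25 → 'z'
  'l' (11) + 10 = 21 → 'v'
  'y' (24) + 10 = 8 → 'i'
Result = "bozvi"


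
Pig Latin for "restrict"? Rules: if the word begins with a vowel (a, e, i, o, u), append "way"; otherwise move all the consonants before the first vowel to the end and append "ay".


Word: "restrict"
Starts with consonant(s) → move to end, add 'ay'
Consonant cluster: "r"
Pig Latin = "estrictray"


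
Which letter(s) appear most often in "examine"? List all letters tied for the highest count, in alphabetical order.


Word: "examine"
Letter counts:
  'a': 1
  'e': 2
  'i': 1
  'm': 1
  'n': 1
  'x': 1
Maximum count = 2
Most frequent = 'e' (2 times each)


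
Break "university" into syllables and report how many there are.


Word: "university"
Syllable breakdown: u-ni-ver-si-ty
Counting: 5 parts
= 5 syllables


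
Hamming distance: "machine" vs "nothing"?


Comparing character by character (same length = 7):
  Pos 0: 'm' vs 'n' !=
  Pos 1: 'a' vs 'o' !=
  Pos 2: 'c' vs 't' !=
  Pos 3: 'h' vs 'h' =
  Pos 4: 'i' vs 'i' =
  Pos 5: 'n' vs 'n' =
  Pos 6: 'e' vs 'g' !=
Hamming distance = 4


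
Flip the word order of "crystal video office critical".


Original: "crystal video office critical"
Words (1..n): crystal | video | office | critical
Reversed (n..1): critical | office | video | crystal
Result = "critical office video crystal"


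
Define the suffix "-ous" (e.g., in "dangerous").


Suffix: -ous
Example: dangerous (danger + -ous)
Meaning = having quality of


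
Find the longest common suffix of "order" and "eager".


Word 1: "order"
Word 2: "eager"
Comparing from end:
  Pos -1: 'r' == 'r'
  Pos -2: 'e' == 'e'
  Pos -3: 'd' != 'g' (stop)
LCS = "er" (length 2)


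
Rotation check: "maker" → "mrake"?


Word: "maker", Candidate: "mrake"
Method: check if candidate is substring of word+word
"makermaker" contains "mrake"? No
Is rotation = No


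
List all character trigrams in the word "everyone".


Word: "everyone" (length 8)
Number of trigrams = 8 - 3 + 1 = 6
  Position 0: "eve"
  Position 1: "ver"
  Position 2: "ery"
  Position 3: "ryo"
  Position 4: "yon"
  Position 5: "one"
Trigrams = "eve", "ver", "ery", "ryo", "yon", "one"


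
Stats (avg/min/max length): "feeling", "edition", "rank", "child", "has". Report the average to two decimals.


Lengths: "feeling"=7, "edition"=7, "rank"=4, "child"=5, "has"=3
Sum = 26, Count = 5
Average = 26/5 = 5.20
= avg=5.20, min=3, max=7


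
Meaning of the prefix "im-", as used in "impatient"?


Prefix: im-
Example: impatient = im- + patient
Meaning = not / into


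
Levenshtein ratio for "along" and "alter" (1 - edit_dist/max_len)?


Word 1: "along" (length 5)
Word 2: "alter" (length 5)
One optimal edit sequence:
  1. keep 'a'
  2. keep 'l'
  3. substitute 'o' -> 't'  (+1)
  4. substitute 'n' -> 'e'  (+1)
  5. substitute 'g' -> 'r'  (+1)
Edit distance = 3
Max length = max(5, 5) = 5
Similarity = 1 - 3/5
= 0.4000


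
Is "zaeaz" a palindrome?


Word: "zaeaz"
Reversed: "zaeaz"
Forward == Backward? zaeaz == zaeaz
Palindrome = Yes


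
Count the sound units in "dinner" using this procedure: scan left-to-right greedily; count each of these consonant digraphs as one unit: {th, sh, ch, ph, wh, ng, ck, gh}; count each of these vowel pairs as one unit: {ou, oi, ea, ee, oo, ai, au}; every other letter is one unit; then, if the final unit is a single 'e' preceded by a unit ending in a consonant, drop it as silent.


Word: "dinner" (6 letters)
Left-to-right scan:
  1. 'd' (letter)
  2. 'i' (letter)
  3. 'n' (letter)
  4. 'n' (letter)
  5. 'e' (letter)
  6. 'r' (letter)
Units from scan: 6
Sound units = 6 units


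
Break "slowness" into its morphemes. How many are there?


Word: "slowness"
Morphemes: slow | -ness
Each morpheme carries meaning
= 2 morphemes


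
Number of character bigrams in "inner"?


Word: "inner" (length 5)
Number of 2-grams = length - 2 + 1 = 5 - 2 + 1
= 4


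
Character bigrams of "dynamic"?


Word: "dynamic" (length 7)
Number of bigrams = 7 - 2 + 1 = 6
  Position 0: "dy"
  Position 1: "yn"
  Position 2: "na"
  Position 3: "am"
  Position 4: "mi"
  Position 5: "ic"
Bigrams = "dy", "yn", "na", "am", "mi", "ic"


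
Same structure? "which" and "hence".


Pattern of "which": [0, 1, 2, 3, 1]
Pattern of "hence": [0, 1, 2, 3, 1]
Patterns match
Same pattern = Yes


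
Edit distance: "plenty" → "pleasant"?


Word 1: "plenty" (length 6)
Word 2: "pleasant" (length 8)
One optimal edit sequence (insert/delete/substitute each cost 1):
  1. keep 'p'
  2. keep 'l'
  3. keep 'e'
  4. insert 'a'  (+1)
  5. insert 's'  (+1)
  6. insert 'a'  (+1)
  7. keep 'n'
  8. keep 't'
  9. delete 'y'  (+1)
Total edit operations: 4
Edit distance = 4


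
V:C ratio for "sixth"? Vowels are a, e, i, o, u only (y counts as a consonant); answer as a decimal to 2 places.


Word: "sixth"
Vowels (a,e,i,o,u): 1
Consonants: 4
Ratio = 1/4
= 0.25


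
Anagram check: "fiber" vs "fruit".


Word 1: "fiber" → sorted: befir
Word 2: "fruit" → sorted: firtu
Same letters? befir != firtu
Anagram = No


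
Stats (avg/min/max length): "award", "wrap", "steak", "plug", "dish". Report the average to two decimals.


Lengths: "award"=5, "wrap"=4, "steak"=5, "plug"=4, "dish"=4
Sum = 22, Count = 5
Average = 22/5 = 4.40
= avg=4.40, min=4, max=5


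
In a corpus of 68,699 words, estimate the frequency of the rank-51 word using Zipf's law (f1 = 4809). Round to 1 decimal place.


Zipf's law: f(r) = f(1) / r
f(1) = 4809
f(51) = 4809 / 51
= 94.3 occurrences


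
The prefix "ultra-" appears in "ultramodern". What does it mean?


Prefix: ultra-
Example: ultramodern = ultra- + modern
Meaning = beyond


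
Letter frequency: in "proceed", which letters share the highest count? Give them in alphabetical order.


Word: "proceed"
Letter counts:
  'c': 1
  'd': 1
  'e': 2
  'o': 1
  'p': 1
  'r': 1
Maximum count = 2
Most frequent = 'e' (2 times each)


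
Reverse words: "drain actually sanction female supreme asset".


Original: "drain actually sanction female supreme asset"
Words (1..n): drain | actually | sanction | female | supreme | asset
Reversed (n..1): asset | supreme | female | sanction | actually | drain
Result = "asset supreme female sanction actually drain"


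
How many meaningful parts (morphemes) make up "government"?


Word: "government"
Morphemes: govern | -ment
Each morpheme carries meaning
= 2 morphemes


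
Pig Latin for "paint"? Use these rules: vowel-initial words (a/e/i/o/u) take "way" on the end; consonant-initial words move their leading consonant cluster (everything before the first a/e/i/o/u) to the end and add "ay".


Word: "paint"
Starts with consonant(s) → move to end, add 'ay'
Consonant cluster: "p"
Pig Latin = "aintpay"


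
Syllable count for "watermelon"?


Word: "watermelon"
Syllable breakdown: wa / ter / mel / on
Counting: 4 parts
= 4 syllables


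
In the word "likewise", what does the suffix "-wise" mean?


Suffix: -wise
Example: likewise = like + -wise
Meaning = in the manner of


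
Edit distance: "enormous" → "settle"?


Word 1: "enormous" (length 8)
Word 2: "settle" (length 6)
One optimal edit sequence (insert/delete/substitute each cost 1):
  1. delete 'e'  (+1)
  2. delete 'n'  (+1)
  3. substitute 'o' -> 's'  (+1)
  4. substitute 'r' -> 'e'  (+1)
  5. substitute 'm' -> 't'  (+1)
  6. substitute 'o' -> 't'  (+1)
  7. substitute 'u' -> 'l'  (+1)
  8. substitute 's' -> 'e'  (+1)
Total edit operations: 8
Edit distance = 8


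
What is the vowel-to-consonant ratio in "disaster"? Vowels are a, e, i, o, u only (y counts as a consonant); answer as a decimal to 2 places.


Word: "disaster"
Vowels (a,e,i,o,u): 3
Consonants: 5
Ratio = 3/5
= 0.60


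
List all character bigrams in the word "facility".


Word: "facility" (length 8)
Number of bigrams = 8 - 2 + 1 = 7
  Position 0: "fa"
  Position 1: "ac"
  Position 2: "ci"
  Position 3: "il"
  Position 4: "li"
  Position 5: "it"
  Position 6: "ty"
Bigrams = "fa", "ac", "ci", "il", "li", "it", "ty"


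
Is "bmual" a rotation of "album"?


Word: "album", Candidate: "bmual"
Method: check if candidate is substring of word+word
"albumalbum" contains "bmual"? No
Is rotation = No


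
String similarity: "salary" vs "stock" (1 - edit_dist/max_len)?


Word 1: "salary" (length 6)
Word 2: "stock" (length 5)
One optimal edit sequence:
  1. keep 's'
  2. delete 'a'  (+1)
  3. substitute 'l' -> 't'  (+1)
  4. substitute 'a' -> 'o'  (+1)
  5. substitute 'r' -> 'c'  (+1)
  6. substitute 'y' -> 'k'  (+1)
Edit distance = 5
Max length = max(6, 5) = 6
Similarity = 1 - 5/6
= 0.1667


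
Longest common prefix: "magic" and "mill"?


Word 1: "magic"
Word 2: "mill"
Comparing from start:
  Pos 0: 'm' == 'm'
  Pos 1: 'a' != 'i' (stop)
LCP = "m" (length 1)


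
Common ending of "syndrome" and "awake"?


Word 1: "syndrome"
Word 2: "awake"
Comparing from end:
  Pos -1: 'e' == 'e'
  Pos -2: 'm' != 'k' (stop)
LCS = "e" (length 1)


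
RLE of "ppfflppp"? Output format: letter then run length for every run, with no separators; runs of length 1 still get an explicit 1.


String: "ppfflppp"
Scanning for consecutive runs:
  'p' x 2
  'f' x 2
  'l' x 1
  'p' x 3
RLE = "p2f2l1p3"


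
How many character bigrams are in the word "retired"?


Word: "retired" (length 7)
Number of 2-grams = length - 2 + 1 = 7 - 2 + 1
= 6


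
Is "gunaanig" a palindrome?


Word: "gunaanig"
Reversed: "ginaanug"
Forward == Backward? gunaanig != ginaanug
Palindrome = No


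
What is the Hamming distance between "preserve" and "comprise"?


Comparing character by character (same length = 8):
  Pos 0: 'p' vs 'c' !=
  Pos 1: 'r' vs 'o' !=
  Pos 2: 'e' vs 'm' !=
  Pos 3: 's' vs 'p' !=
  Pos 4: 'e' vs 'r' !=
  Pos 5: 'r' vs 'i' !=
  Pos 6: 'v' vs 's' !=
  Pos 7: 'e' vs 'e' =
Hamming distance = 7


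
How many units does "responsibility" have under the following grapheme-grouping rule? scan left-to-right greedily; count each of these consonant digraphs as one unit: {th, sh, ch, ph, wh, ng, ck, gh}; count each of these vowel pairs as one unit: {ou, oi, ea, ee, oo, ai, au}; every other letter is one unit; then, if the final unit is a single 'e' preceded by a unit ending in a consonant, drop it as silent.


Word: "responsibility" (14 letters)
Left-to-right scan:
  [1] 'r' (letter)
  [2] 'e' (letter)
  [3] 's' (letter)
  [4] 'p' (letter)
  [5] 'o' (letter)
  [6] 'n' (letter)
  [7] 's' (letter)
  [8] 'i' (letter)
  [9] 'b' (letter)
  [10] 'i' (letter)
  [11] 'l' (letter)
  [12] 'i' (letter)
  [13] 't' (letter)
  [14] 'y' (letter)
Units from scan: 14
Sound units = 14 units


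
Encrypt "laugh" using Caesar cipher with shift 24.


Word: "laugh"
Shift: 24
Each letter → (letter + shift) mod 26:
  'l' (11) + 24 = 9 → 'j'
  'a' (0) + 24 = 24 → 'y'
  'u' (20) + 24 = 18 → 's'
  'g' (6) + 24 = 4 → 'e'
  'h' (7) + 24 = 5 → 'f'
Result = "jysef"


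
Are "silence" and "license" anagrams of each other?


Word 1: "silence" → sorted: ceeilns
Word 2: "license" → sorted: ceeilns
Same letters? ceeilns == ceeilns
Anagram = Yes


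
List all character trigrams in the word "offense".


Word: "offense" (length 7)
Number of trigrams = 7 - 3 + 1 = 5
  Position 0: "off"
  Position 1: "ffe"
  Position 2: "fen"
  Position 3: "ens"
  Position 4: "nse"
Trigrams = "off", "ffe", "fen", "ens", "nse"


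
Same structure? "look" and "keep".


Pattern of "look": [0, 1, 1, 2]
Pattern of "keep": [0, 1, 1, 2]
Patterns match
Same pattern = Yes


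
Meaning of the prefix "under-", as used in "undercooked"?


Prefix: under-
Example: undercooked (under- + cooked)
Meaning = insufficient


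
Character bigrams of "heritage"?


Word: "heritage" (length 8)
Number of bigrams = 8 - 2 + 1 = 7
  Position 0: "he"
  Position 1: "er"
  Position 2: "ri"
  Position 3: "it"
  Position 4: "ta"
  Position 5: "ag"
  Position 6: "ge"
Bigrams = "he", "er", "ri", "it", "ta", "ag", "ge"


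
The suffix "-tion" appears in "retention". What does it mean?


Suffix: -tion
As in: retention -> retain + -tion, with a spelling change
Meaning = act or process


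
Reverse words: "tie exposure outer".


Original: "tie exposure outer"
Words (1..n): tie | exposure | outer
Reversed (n..1): outer | exposure | tie
Result = "outer exposure tie"


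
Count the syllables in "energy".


Word: "energy"
Syllable breakdown: en · er · gy
Counting: 3 parts
= 3 syllables


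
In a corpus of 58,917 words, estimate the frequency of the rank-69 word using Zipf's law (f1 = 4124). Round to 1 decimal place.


Zipf's law: f(r) = f(1) / r
f(1) = 4124
f(69) = 4124 / 69
= 59.8 occurrences


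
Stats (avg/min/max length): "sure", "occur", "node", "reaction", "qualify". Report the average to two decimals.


Lengths: "sure"=4, "occur"=5, "node"=4, "reaction"=8, "qualify"=7
Sum = 28, Count = 5
Average = 28/5 = 5.60
= avg=5.60, min=4, max=8


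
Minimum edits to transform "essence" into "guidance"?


Word 1: "essence" (length 7)
Word 2: "guidance" (length 8)
One optimal edit sequence (insert/delete/substitute each cost 1):
  1. insert 'g'  (+1)
  2. substitute 'e' -> 'u'  (+1)
  3. substitute 's' -> 'i'  (+1)
  4. substitute 's' -> 'd'  (+1)
  5. substitute 'e' -> 'a'  (+1)
  6. keep 'n'
  7. keep 'c'
  8. keep 'e'
Total edit operations: 5
Edit distance = 5


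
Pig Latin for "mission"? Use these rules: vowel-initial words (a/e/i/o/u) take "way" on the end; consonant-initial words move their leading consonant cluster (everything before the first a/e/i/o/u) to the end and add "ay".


Word: "mission"
Starts with consonant(s) → move to end, add 'ay'
Consonant cluster: "m"
Pig Latin = "issionmay"


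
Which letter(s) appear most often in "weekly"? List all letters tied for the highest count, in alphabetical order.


Word: "weekly"
Letter counts:
  'e': 2
  'k': 1
  'l': 1
  'w': 1
  'y': 1
Maximum count = 2
Most frequent = 'e' (2 times each)


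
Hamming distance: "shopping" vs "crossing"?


Comparing character by character (same length = 8):
  Pos 0: 's' vs 'c' !=
  Pos 1: 'h' vs 'r' !=
  Pos 2: 'o' vs 'o' =
  Pos 3: 'p' vs 's' !=
  Pos 4: 'p' vs 's' !=
  Pos 5: 'i' vs 'i' =
  Pos 6: 'n' vs 'n' =
  Pos 7: 'g' vs 'g' =
Hamming distance = 4


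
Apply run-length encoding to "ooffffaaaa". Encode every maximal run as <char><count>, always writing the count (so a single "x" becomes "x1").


String: "ooffffaaaa"
Scanning for consecutive runs:
  'o' x 2
  'f' x 4
  'a' x 4
RLE = "o2f4a4"


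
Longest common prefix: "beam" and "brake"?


Word 1: "beam"
Word 2: "brake"
Comparing from start:
  Pos 0: 'b' == 'b'
  Pos 1: 'e' != 'r' (stop)
LCP = "b" (length 1)


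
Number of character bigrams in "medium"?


Word: "medium" (length 6)
Number of 2-grams = length - 2 + 1 = 6 - 2 + 1
= 5


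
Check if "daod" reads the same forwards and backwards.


Word: "daod"
Reversed: "doad"
Forward == Backward? daod != doad
Palindrome = No


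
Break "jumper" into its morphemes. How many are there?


Word: "jumper"
Morphemes: jump | -er
Each morpheme carries meaning
= 2 morphemes


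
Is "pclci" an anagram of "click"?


Word 1: "click" → sorted: ccikl
Word 2: "pclci" → sorted: ccilp
Same letters? ccikl != ccilp
Anagram = No


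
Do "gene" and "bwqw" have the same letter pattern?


Pattern of "gene": [0, 1, 2, 1]
Pattern of "bwqw": [0, 1, 2, 1]
Patterns match
Same pattern = Yes


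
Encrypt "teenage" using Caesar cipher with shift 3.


Word: "teenage"
Shift: 3
Each letter → (letter + shift) mod 26:
  't' (19) + 3 = 22 → 'w'
  'e' (4) + 3 = 7 → 'h'
  'e' (4) + 3 = 7 → 'h'
  'n' (13) + 3 = 16 → 'q'
  'a' (0) + 3 = 3 → 'd'
  'g' (6) + 3 = 9 → 'j'
  'e' (4) + 3 = 7 → 'h'
Result = "whhqdjh"


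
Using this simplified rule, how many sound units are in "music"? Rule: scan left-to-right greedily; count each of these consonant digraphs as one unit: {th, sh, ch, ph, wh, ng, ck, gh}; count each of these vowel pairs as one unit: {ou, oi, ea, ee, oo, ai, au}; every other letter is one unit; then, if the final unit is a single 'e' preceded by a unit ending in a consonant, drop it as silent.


Word: "music" (5 letters)
Left-to-right scan:
  1. 'm' (letter)
  2. 'u' (letter)
  3. 's' (letter)
  4. 'i' (letter)
  5. 'c' (letter)
Units from scan: 5
Sound units = 5 units


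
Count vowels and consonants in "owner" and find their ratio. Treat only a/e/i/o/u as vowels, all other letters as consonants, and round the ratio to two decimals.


Word: "owner"
Vowels (a,e,i,o,u): 2
Consonants: 3
Ratio = 2/3
= 0.67


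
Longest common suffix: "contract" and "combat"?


Word 1: "contract"
Word 2: "combat"
Comparing from end:
  Pos -1: 't' == 't'
  Pos -2: 'c' != 'a' (stop)
LCS = "t" (length 1)


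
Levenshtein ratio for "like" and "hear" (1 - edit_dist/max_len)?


Word 1: "like" (length 4)
Word 2: "hear" (length 4)
One optimal edit sequence:
  1. substitute 'l' -> 'h'  (+1)
  2. substitute 'i' -> 'e'  (+1)
  3. substitute 'k' -> 'a'  (+1)
  4. substitute 'e' -> 'r'  (+1)
Edit distance = 4
Max length = max(4, 4) = 4
Similarity = 1 - 4/4
= 0.0000


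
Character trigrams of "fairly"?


Word: "fairly" (length 6)
Number of trigrams = 6 - 3 + 1 = 4
  Position 0: "fai"
  Position 1: "air"
  Position 2: "irl"
  Position 3: "rly"
Trigrams = "fai", "air", "irl", "rly"


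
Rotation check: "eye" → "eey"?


Word: "eye", Candidate: "eey"
Method: check if candidate is substring of word+word
"eyeeye" contains "eey"? Yes
Is rotation = Yes


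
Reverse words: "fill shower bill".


Original: "fill shower bill"
Words (1..n): fill | shower | bill
Reversed (n..1): bill | shower | fill
Result = "bill shower fill"


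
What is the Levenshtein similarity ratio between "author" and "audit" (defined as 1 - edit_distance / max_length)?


Word 1: "author" (length 6)
Word 2: "audit" (length 5)
One optimal edit sequence:
  1. keep 'a'
  2. keep 'u'
  3. delete 't'  (+1)
  4. substitute 'h' -> 'd'  (+1)
  5. substitute 'o' -> 'i'  (+1)
  6. substitute 'r' -> 't'  (+1)
Edit distance = 4
Max length = max(6, 5) = 6
Similarity = 1 - 4/6
= 0.3333


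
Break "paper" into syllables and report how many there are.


Word: "paper"
Syllable breakdown: pa · per
Counting: 2 parts
= 2 syllables


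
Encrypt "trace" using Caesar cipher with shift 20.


Word: "trace"
Shift: 20
Each letter → (letter + shift) mod 26:
  't' (19) + 20 = 13 → 'n'
  'r' (17) + 20 = 11 → 'l'
  'a' (0) + 20 = 20 → 'u'
  'c' (2) + 20 = 22 → 'w'
  'e' (4) + 20 = 24 → 'y'
Result = "nluwy"


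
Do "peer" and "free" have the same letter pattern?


Pattern of "peer": [0, 1, 1, 2]
Pattern of "free": [0, 1, 2, 2]
Patterns do not match
Same pattern = No


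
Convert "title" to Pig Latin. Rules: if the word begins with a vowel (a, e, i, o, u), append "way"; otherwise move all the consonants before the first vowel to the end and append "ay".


Word: "title"
Starts with consonant(s) → move to end, add 'ay'
Consonant cluster: "t"
Pig Latin = "itletay"


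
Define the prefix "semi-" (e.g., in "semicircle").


Prefix: semi-
Example: semicircle (semi- + circle)
Meaning = half


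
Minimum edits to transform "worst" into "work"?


Word 1: "worst" (length 5)
Word 2: "work" (length 4)
One optimal edit sequence (insert/delete/substitute each cost 1):
  1. keep 'w'
  2. keep 'o'
  3. keep 'r'
  4. delete 's'  (+1)
  5. substitute 't' -> 'k'  (+1)
Total edit operations: 2
Edit distance = 2


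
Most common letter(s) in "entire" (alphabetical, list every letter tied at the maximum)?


Word: "entire"
Letter counts:
  'e': 2
  'i': 1
  'n': 1
  'r': 1
  't': 1
Maximum count = 2
Most frequent = 'e' (2 times each)


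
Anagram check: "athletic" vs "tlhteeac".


Word 1: "athletic" → sorted: acehiltt
Word 2: "tlhteeac" → sorted: aceehltt
Same letters? acehiltt != aceehltt
Anagram = No


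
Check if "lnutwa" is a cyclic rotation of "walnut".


Word: "walnut", Candidate: "lnutwa"
Method: check if candidate is substring of word+word
"walnutwalnut" contains "lnutwa"? Yes
Is rotation = Yes


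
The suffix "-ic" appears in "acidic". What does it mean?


Suffix: -ic
Example: acidic = acid + -ic
Meaning = relating to


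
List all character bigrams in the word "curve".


Word: "curve" (length 5)
Number of bigrams = 5 - 2 + 1 = 4
  Position 0: "cu"
  Position 1: "ur"
  Position 2: "rv"
  Position 3: "ve"
Bigrams = "cu", "ur", "rv", "ve"


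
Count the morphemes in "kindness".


Word: "kindness"
Morphemes: kind + -ness
Each morpheme carries meaning
= 2 morphemes


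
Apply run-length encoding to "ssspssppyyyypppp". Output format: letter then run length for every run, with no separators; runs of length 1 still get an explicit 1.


String: "ssspssppyyyypppp"
Scanning for consecutive runs:
  's' x 3
  'p' x 1
  's' x 2
  'p' x 2
  'y' x 4
  'p' x 4
RLE = "s3p1s2p2y4p4"


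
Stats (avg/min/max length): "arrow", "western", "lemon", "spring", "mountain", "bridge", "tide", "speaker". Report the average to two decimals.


Lengths: "arrow"=5, "western"=7, "lemon"=5, "spring"=6, "mountain"=8, "bridge"=6, "tide"=4, "speaker"=7
Sum = 48, Count = 8
Average = 48/8 = 6.00
= avg=6.00, min=4, max=8


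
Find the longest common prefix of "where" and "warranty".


Word 1: "where"
Word 2: "warranty"
Comparing from start:
  Pos 0: 'w' == 'w'
  Pos 1: 'h' != 'a' (stop)
LCP = "w" (length 1)


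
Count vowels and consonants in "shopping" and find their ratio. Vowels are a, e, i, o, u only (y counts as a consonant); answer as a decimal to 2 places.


Word: "shopping"
Vowels (a,e,i,o,u): 2
Consonants: 6
Ratio = 2/6
= 0.33


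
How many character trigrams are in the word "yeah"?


Word: "yeah" (length 4)
Number of 3-grams = length - 3 + 1 = 4 - 3 + 1
= 2


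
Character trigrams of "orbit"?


Word: "orbit" (length 5)
Number of trigrams = 5 - 3 + 1 = 3
  Position 0: "orb"
  Position 1: "rbi"
  Position 2: "bit"
Trigrams = "orb", "rbi", "bit"


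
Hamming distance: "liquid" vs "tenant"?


Comparing character by character (same length = 6):
  Pos 0: 'l' vs 't' !=
  Pos 1: 'i' vs 'e' !=
  Pos 2: 'q' vs 'n' !=
  Pos 3: 'u' vs 'a' !=
  Pos 4: 'i' vs 'n' !=
  Pos 5: 'd' vs 't' !=
Hamming distance = 6


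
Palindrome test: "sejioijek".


Word: "sejioijek"
Reversed: "kejioijes"
Forward == Backward? sejioijek != kejioijes
Palindrome = No


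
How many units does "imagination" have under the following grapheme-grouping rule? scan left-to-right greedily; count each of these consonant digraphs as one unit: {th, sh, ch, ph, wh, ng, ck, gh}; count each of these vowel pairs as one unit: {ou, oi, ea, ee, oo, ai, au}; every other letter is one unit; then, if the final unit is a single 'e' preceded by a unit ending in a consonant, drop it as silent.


Word: "imagination" (11 letters)
Left-to-right scan:
  1. 'i' (letter)
  2. 'm' (letter)
  3. 'a' (letter)
  4. 'g' (letter)
  5. 'i' (letter)
  6. 'n' (letter)
  7. 'a' (letter)
  8. 't' (letter)
  9. 'i' (letter)
  10. 'o' (letter)
  11. 'n' (letter)
Units from scan: 11
Sound units = 11 units


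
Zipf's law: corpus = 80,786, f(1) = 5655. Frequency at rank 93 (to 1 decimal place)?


Zipf's law: f(r) = f(1) / r
f(1) = 5655
f(93) = 5655 / 93
= 60.8 occurrences


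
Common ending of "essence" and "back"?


Word 1: "essence"
Word 2: "back"
Comparing from end:
  Pos -1: 'e' != 'k' (stop)
LCS = "" (length 0)


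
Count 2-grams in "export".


Word: "export" (length 6)
Number of 2-grams = length - 2 + 1 = 6 - 2 + 1
= 5


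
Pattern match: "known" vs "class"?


Pattern of "known": [0, 1, 2, 3, 1]
Pattern of "class": [0, 1, 2, 3, 3]
Patterns do not match
Same pattern = No


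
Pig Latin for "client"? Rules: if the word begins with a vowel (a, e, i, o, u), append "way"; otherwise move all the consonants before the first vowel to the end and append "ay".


Word: "client"
Starts with consonant(s) → move to end, add 'ay'
Consonant cluster: "cl"
Pig Latin = "ientclay"


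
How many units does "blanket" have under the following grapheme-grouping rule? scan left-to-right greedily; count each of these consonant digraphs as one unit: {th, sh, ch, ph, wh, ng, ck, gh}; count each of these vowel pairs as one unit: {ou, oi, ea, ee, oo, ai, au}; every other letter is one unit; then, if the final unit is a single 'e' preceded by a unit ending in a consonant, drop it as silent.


Word: "blanket" (7 letters)
Left-to-right scan:
  [1] 'b' (letter)
  [2] 'l' (letter)
  [3] 'a' (letter)
  [4] 'n' (letter)
  [5] 'k' (letter)
  [6] 'e' (letter)
  [7] 't' (letter)
Units from scan: 7
Sound units = 7 units


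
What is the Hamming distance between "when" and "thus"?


Comparing character by character (same length = 4):
  Pos 0: 'w' vs 't' !=
  Pos 1: 'h' vs 'h' =
  Pos 2: 'e' vs 'u' !=
  Pos 3: 'n' vs 's' !=
Hamming distance = 3


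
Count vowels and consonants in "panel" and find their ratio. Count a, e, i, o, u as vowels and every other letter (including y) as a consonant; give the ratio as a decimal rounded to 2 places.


Word: "panel"
Vowels (a,e,i,o,u): 2
Consonants: 3
Ratio = 2/3
= 0.67


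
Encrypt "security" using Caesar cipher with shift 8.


Word: "security"
Shift: 8
Each letter → (letter + shift) mod 26:
  's' (18) + 8 = 0 → 'a'
  'e' (4) + 8 = 12 → 'm'
  'c' (2) + 8 = 10 → 'k'
  'u' (20) + 8 = 2 → 'c'
  'r' (17) + 8 = 25 → 'z'
  'i' (8) + 8 = 16 → 'q'
  't' (19) + 8 = 1 → 'b'
  'y' (24) + 8 = 6 → 'g'
Result = "amkczqbg"


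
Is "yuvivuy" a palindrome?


Word: "yuvivuy"
Reversed: "yuvivuy"
Forward == Backward? yuvivuy == yuvivuy
Palindrome = Yes


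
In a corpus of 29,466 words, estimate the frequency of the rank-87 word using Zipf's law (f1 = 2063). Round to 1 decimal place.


Zipf's law: f(r) = f(1) / r
f(1) = 2063
f(87) = 2063 / 87
= 23.7 occurrences


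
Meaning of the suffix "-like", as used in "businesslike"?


Suffix: -like
Example: businesslike = business + -like
Meaning = resembling


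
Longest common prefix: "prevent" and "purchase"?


Word 1: "prevent"
Word 2: "purchase"
Comparing from start:
  Pos 0: 'p' == 'p'
  Pos 1: 'r' != 'u' (stop)
LCP = "p" (length 1)


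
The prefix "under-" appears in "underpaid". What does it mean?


Prefix: under-
As in: underpaid -> under- + paid
Meaning = insufficient


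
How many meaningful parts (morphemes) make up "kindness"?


Word: "kindness"
Morphemes: kind + -ness
Each morpheme carries meaning
= 2 morphemes


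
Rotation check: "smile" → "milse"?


Word: "smile", Candidate: "milse"
Method: check if candidate is substring of word+word
"smilesmile" contains "milse"? No
Is rotation = No


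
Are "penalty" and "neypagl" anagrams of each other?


Word 1: "penalty" → sorted: aelnpty
Word 2: "neypagl" → sorted: aeglnpy
Same letters? aelnpty != aeglnpy
Anagram = No


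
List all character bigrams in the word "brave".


Word: "brave" (length 5)
Number of bigrams = 5 - 2 + 1 = 4
  Position 0: "br"
  Position 1: "ra"
  Position 2: "av"
  Position 3: "ve"
Bigrams = "br", "ra", "av", "ve"


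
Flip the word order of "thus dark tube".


Original: "thus dark tube"
Words (1..n): thus | dark | tube
Reversed (n..1): tube | dark | thus
Result = "tube dark thus"


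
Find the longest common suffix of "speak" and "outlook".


Word 1: "speak"
Word 2: "outlook"
Comparing from end:
  Pos -1: 'k' == 'k'
  Pos -2: 'a' != 'o' (stop)
LCS = "k" (length 1)


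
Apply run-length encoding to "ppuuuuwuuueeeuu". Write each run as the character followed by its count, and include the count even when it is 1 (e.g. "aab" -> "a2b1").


String: "ppuuuuwuuueeeuu"
Scanning for consecutive runs:
  'p' x 2
  'u' x 4
  'w' x 1
  'u' x 3
  'e' x 3
  'u' x 2
RLE = "p2u4w1u3e3u2"


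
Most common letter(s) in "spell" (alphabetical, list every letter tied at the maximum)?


Word: "spell"
Letter counts:
  'e': 1
  'l': 2
  'p': 1
  's': 1
Maximum count = 2
Most frequent = 'l' (2 times each)


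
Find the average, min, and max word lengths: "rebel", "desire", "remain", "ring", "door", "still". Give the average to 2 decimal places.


Lengths: "rebel"=5, "desire"=6, "remain"=6, "ring"=4, "door"=4, "still"=5
Sum = 30, Count = 6
Average = 30/6 = 5.00
= avg=5.00, min=4, max=6


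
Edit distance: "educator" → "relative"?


Word 1: "educator" (length 8)
Word 2: "relative" (length 8)
One optimal edit sequence (insert/delete/substitute each cost 1):
  1. delete 'e'  (+1)
  2. substitute 'd' -> 'r'  (+1)
  3. substitute 'u' -> 'e'  (+1)
  4. substitute 'c' -> 'l'  (+1)
  5. keep 'a'
  6. keep 't'
  7. insert 'i'  (+1)
  8. substitute 'o' -> 'v'  (+1)
  9. substitute 'r' -> 'e'  (+1)
Total edit operations: 7
Edit distance = 7


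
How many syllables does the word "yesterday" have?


Word: "yesterday"
Syllable breakdown: yes | ter | day
Counting: 3 parts
= 3 syllables


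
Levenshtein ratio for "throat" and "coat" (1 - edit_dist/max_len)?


Word 1: "throat" (length 6)
Word 2: "coat" (length 4)
One optimal edit sequence:
  1. delete 't'  (+1)
  2. delete 'h'  (+1)
  3. substitute 'r' -> 'c'  (+1)
  4. keep 'o'
  5. keep 'a'
  6. keep 't'
Edit distance = 3
Max length = max(6, 4) = 6
Similarity = 1 - 3/6
= 0.5000


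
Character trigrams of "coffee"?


Word: "coffee" (length 6)
Number of trigrams = 6 - 3 + 1 = 4
  Position 0: "cof"
  Position 1: "off"
  Position 2: "ffe"
  Position 3: "fee"
Trigrams = "cof", "off", "ffe", "fee"


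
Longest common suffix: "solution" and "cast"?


Word 1: "solution"
Word 2: "cast"
Comparing from end:
  Pos -1: 'n' != 't' (stop)
LCS = "" (length 0)


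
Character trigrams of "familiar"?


Word: "familiar" (length 8)
Number of trigrams = 8 - 3 + 1 = 6
  Position 0: "fam"
  Position 1: "ami"
  Position 2: "mil"
  Position 3: "ili"
  Position 4: "lia"
  Position 5: "iar"
Trigrams = "fam", "ami", "mil", "ili", "lia", "iar"


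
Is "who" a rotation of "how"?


Word: "how", Candidate: "who"
Method: check if candidate is substring of word+word
"howhow" contains "who"? Yes
Is rotation = Yes


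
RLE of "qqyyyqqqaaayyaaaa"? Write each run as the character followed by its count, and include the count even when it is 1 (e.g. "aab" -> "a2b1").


String: "qqyyyqqqaaayyaaaa"
Scanning for consecutive runs:
  'q' x 2
  'y' x 3
  'q' x 3
  'a' x 3
  'y' x 2
  'a' x 4
RLE = "q2y3q3a3y2a4"


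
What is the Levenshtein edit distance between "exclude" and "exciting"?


Word 1: "exclude" (length 7)
Word 2: "exciting" (length 8)
One optimal edit sequence (insert/delete/substitute each cost 1):
  1. keep 'e'
  2. keep 'x'
  3. keep 'c'
  4. insert 'i'  (+1)
  5. substitute 'l' -> 't'  (+1)
  6. substitute 'u' -> 'i'  (+1)
  7. substitute 'd' -> 'n'  (+1)
  8. substitute 'e' -> 'g'  (+1)
Total edit operations: 5
Edit distance = 5


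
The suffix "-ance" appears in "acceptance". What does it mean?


Suffix: -ance
As in: acceptance -> accept + -ance
Meaning = state of


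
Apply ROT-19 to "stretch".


Word: "stretch"
Shift: 19
Each letter → (letter + shift) mod 26:
  's' (18) + 19 = 11 → 'l'
  't' (19) + 19 = 12 → 'm'
  'r' (17) + 19 = 10 → 'k'
  'e' (4) + 19 = 23 → 'x'
  't' (19) + 19 = 12 → 'm'
  'c' (2) + 19 = 21 → 'v'
  'h' (7) + 19 = 0 → 'a'
Result = "lmkxmva"


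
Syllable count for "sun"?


Word: "sun"
Syllable breakdown: sun
Counting: 1 part
= 1 syllable


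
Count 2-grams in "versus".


Word: "versus" (length 6)
Number of 2-grams = length - 2 + 1 = 6 - 2 + 1
= 5


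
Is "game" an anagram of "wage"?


Word 1: "wage" → sorted: aegw
Word 2: "game" → sorted: aegm
Same letters? aegw != aegm
Anagram = No


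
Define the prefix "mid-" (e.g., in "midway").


Prefix: mid-
As in: midway -> mid- + way
Meaning = middle


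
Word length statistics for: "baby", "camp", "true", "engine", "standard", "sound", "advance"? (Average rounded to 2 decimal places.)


Lengths: "baby"=4, "camp"=4, "true"=4, "engine"=6, "standard"=8, "sound"=5, "advance"=7
Sum = 38, Count = 7
Average = 38/7 = 5.43
= avg=5.43, min=4, max=8


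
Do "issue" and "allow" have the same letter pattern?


Pattern of "issue": [0, 1, 1, 2, 3]
Pattern of "allow": [0, 1, 1, 2, 3]
Patterns match
Same pattern = Yes


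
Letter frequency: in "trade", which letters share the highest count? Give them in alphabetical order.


Word: "trade"
Letter counts:
  'a': 1
  'd': 1
  'e': 1
  'r': 1
  't': 1
Maximum count = 1
Most frequent = 'a', 'd', 'e', 'r', 't' (1 time each)


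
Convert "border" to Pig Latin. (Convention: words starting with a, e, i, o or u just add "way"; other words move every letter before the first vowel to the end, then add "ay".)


Word: "border"
Starts with consonant(s) → move to end, add 'ay'
Consonant cluster: "b"
Pig Latin = "orderbay"


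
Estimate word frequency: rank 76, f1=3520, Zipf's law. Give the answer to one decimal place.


Zipf's law: f(r) = f(1) / r
f(1) = 3520
f(76) = 3520 / 76
= 46.3 occurrences


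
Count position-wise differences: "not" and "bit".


Comparing character by character (same length = 3):
  Pos 0: 'n' vs 'b' !=
  Pos 1: 'o' vs 'i' !=
  Pos 2: 't' vs 't' =
Hamming distance = 2


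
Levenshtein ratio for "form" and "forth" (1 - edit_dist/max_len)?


Word 1: "form" (length 4)
Word 2: "forth" (length 5)
One optimal edit sequence:
  1. keep 'f'
  2. keep 'o'
  3. keep 'r'
  4. insert 't'  (+1)
  5. substitute 'm' -> 'h'  (+1)
Edit distance = 2
Max length = max(4, 5) = 5
Similarity = 1 - 2/5
= 0.6000
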